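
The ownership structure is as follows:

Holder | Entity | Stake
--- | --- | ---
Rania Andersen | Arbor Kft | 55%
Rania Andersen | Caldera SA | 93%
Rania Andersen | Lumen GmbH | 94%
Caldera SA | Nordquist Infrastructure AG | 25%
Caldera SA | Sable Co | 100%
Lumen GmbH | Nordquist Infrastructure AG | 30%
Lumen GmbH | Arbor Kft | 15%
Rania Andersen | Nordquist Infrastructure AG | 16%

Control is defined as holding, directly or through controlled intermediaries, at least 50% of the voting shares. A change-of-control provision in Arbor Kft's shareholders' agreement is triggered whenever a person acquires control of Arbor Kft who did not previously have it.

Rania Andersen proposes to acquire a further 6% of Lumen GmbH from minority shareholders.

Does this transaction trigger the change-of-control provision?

No

The purchase changes only Rania's holdings, so Rania is the only person who could newly come to control Arbor.
Rania holds 94% of Lumen, so Rania controls Lumen.
Lumen and Rania together hold 15% + 55% = 70% of Arbor, so Rania controls Arbor.
So Rania already controls Arbor before the transaction.
After the purchase, Rania's direct stake in Lumen rises to 94% + 6% = 100%.
Rania controlled Arbor already, so this is not a new person acquiring control; every other person's position is unchanged or reduced.
No new person acquires control, so the clause is not triggered.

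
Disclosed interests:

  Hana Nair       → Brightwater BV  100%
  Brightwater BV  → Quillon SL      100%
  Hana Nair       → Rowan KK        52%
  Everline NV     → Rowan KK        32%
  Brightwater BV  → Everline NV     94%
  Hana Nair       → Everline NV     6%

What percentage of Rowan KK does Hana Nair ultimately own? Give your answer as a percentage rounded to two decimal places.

84.00%

Hana reaches Rowan along 3 paths.
Via Brightwater → Everline: 100% × 94% × 32% = 30.08%.
Via Everline: 6% × 32% = 1.92%.
Direct stake: 52% = 52%.
Total: 30.08% + 1.92% + 52% = 84%.
Rounded: 84.00%.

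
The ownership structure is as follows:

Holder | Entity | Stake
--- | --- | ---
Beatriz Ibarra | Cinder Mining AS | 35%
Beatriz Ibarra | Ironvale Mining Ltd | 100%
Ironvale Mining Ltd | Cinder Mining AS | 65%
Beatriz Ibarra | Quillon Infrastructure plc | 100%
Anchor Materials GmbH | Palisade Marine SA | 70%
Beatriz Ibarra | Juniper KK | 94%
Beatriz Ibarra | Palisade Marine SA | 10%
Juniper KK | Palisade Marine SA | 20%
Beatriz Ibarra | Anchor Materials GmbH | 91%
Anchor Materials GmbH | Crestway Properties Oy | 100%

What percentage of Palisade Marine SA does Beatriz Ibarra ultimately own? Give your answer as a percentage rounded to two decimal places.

Beatriz reaches Palisade along 3 paths.
Via Anchor: 91% × 70% = 63.7%.
Via Juniper: 94% × 20% = 18.8%.
Direct stake: 10% = 10%.
Total: 63.7% + 18.8% + 10% = 92.5%.
Rounded: 92.50%.

92.50%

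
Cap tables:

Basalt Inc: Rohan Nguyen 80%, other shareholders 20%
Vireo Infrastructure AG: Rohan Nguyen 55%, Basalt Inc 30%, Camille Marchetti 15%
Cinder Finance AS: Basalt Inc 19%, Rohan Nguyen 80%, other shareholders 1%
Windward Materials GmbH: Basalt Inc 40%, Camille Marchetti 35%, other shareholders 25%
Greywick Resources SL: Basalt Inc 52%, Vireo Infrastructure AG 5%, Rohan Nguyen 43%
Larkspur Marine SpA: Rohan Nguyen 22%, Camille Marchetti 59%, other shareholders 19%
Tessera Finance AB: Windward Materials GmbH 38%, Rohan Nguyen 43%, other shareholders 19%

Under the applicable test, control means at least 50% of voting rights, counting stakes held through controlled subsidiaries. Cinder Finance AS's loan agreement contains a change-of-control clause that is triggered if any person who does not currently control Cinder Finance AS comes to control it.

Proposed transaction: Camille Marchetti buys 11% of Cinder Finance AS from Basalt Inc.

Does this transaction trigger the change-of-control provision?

The purchase adds only to Camille's holdings (Basalt's stake shrinks), so Camille is the only person who could newly come to control Cinder.
Camille holds 59% of Larkspur, so Camille controls Larkspur.
Neither Camille nor any entity Camille controls holds any voting interest in Cinder.
So before the transaction, Camille does not control Cinder.
After the purchase, Camille holds 11% of Cinder directly, and Basalt's stake falls to 8%.
After the transaction, Camille's side holds 11% of Cinder, not ≥ 50%, so Camille still does not control Cinder.
No new person acquires control, so the clause is not triggered.

No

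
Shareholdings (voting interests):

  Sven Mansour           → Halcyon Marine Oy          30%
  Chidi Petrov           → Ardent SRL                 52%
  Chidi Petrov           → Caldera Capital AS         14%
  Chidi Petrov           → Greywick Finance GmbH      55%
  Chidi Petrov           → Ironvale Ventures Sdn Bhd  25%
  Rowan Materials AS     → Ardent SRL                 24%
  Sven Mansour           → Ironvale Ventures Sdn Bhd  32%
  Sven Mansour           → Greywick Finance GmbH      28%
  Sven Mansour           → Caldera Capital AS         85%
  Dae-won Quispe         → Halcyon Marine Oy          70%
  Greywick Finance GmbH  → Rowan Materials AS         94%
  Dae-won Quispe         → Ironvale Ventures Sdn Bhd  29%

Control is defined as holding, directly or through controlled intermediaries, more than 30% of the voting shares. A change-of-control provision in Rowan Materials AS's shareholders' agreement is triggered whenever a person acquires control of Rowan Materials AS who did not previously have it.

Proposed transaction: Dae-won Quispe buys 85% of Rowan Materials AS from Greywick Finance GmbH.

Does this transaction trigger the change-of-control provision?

Yes

The purchase adds only to Dae-won's holdings (Greywick's stake shrinks), so Dae-won is the only person who could newly come to control Rowan.
Dae-won holds 70% of Halcyon, so Dae-won controls Halcyon.
Neither Dae-won nor any entity Dae-won controls holds any voting interest in Rowan.
So before the transaction, Dae-won does not control Rowan.
After the purchase, Dae-won holds 85% of Rowan directly, and Greywick's stake falls to 9%.
Dae-won holds 85% of Rowan, so Dae-won controls Rowan.
Dae-won did not control Rowan before and does after, so the clause is triggered.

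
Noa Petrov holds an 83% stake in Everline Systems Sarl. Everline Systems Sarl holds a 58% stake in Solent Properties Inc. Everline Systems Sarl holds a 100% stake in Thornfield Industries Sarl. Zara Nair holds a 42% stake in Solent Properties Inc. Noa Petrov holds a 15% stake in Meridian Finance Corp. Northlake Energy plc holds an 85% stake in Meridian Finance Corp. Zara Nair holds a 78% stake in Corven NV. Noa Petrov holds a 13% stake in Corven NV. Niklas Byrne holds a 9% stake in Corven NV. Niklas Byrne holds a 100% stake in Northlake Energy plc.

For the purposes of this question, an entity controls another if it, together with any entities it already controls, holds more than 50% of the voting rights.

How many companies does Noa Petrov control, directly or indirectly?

Noa holds 83% of Everline, so Noa controls Everline.
Everline holds 58% of Solent, so Noa controls Solent.
Everline holds 100% of Thornfield, so Noa controls Thornfield.
No other company's threshold is met.
Noa controls 3 companies.

3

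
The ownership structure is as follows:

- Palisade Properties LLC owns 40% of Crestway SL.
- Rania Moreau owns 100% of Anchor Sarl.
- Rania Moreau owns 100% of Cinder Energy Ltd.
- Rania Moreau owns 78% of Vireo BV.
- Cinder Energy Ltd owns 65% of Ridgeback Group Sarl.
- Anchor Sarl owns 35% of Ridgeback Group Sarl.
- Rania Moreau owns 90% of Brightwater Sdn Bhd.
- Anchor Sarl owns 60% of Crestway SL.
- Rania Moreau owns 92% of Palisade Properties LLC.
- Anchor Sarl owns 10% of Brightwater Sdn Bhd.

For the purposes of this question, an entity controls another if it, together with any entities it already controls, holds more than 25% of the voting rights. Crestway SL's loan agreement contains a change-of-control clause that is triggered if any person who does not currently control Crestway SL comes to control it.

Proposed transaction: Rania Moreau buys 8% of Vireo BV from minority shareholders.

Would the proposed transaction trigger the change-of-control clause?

The purchase changes only Rania's holdings, so Rania is the only person who could newly come to control Crestway.
Rania holds 92% of Palisade, so Rania controls Palisade.
Rania holds 100% of Anchor, so Rania controls Anchor.
Anchor and Palisade together hold 60% + 40% = 100% of Crestway, so Rania controls Crestway.
So Rania already controls Crestway before the transaction.
After the purchase, Rania's direct stake in Vireo rises to 78% + 8% = 86%.
Rania controlled Crestway already, so this is not a new person acquiring control; every other person's position is unchanged or reduced.
No new person acquires control, so the clause is not triggered.

No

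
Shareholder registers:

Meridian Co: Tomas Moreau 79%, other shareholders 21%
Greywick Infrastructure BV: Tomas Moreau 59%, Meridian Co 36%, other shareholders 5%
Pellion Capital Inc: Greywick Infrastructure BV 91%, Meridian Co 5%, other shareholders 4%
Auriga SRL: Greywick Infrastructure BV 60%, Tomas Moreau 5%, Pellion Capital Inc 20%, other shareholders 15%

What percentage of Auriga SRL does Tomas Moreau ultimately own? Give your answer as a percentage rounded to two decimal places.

Tomas reaches Auriga along 6 paths.
Via Greywick: 59% × 60% = 35.4%.
Via Meridian → Greywick: 79% × 36% × 60% = 17.064%.
Direct stake: 5% = 5%.
Via Greywick → Pellion: 59% × 91% × 20% = 10.738%.
Via Meridian → Greywick → Pellion: 79% × 36% × 91% × 20% = 5.17608%.
Via Meridian → Pellion: 79% × 5% × 20% = 0.79%.
Total: 35.4% + 17.064% + 5% + 10.738% + 5.17608% + 0.79% = 74.16808%.
Rounded: 74.17%.

74.17%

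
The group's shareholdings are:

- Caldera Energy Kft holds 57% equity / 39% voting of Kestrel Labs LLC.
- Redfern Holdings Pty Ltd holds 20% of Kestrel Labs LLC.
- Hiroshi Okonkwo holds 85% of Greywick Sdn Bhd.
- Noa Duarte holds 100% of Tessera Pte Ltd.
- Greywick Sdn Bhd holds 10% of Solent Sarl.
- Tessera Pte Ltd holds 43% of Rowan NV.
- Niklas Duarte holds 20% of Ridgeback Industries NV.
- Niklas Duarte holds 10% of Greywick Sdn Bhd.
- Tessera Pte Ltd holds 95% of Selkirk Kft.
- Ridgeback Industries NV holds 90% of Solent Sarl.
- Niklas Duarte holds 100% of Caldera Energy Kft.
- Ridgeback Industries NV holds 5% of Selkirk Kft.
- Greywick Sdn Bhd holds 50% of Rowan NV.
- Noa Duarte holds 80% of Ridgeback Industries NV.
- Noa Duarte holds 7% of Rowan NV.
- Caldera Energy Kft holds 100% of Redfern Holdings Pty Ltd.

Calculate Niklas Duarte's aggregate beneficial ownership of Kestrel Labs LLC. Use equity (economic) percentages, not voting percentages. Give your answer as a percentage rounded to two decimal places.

77.00%

Niklas reaches Kestrel along 2 paths.
Via Caldera: 100% × 57% = 57%.
Via Caldera → Redfern: 100% × 100% × 20% = 20%.
Total: 57% + 20% = 77%.
Rounded: 77.00%.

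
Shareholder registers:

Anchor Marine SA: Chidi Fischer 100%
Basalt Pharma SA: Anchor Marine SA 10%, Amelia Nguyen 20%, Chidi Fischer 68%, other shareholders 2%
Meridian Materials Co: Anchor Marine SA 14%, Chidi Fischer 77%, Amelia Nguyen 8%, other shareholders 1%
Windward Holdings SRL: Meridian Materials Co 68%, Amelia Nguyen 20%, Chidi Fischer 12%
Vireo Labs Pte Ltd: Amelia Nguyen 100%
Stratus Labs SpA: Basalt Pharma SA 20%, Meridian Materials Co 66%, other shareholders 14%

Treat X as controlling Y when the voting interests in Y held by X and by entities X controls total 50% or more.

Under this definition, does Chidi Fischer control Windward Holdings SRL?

Chidi holds 100% of Anchor, so Chidi controls Anchor.
Anchor and Chidi together hold 14% + 77% = 91% of Meridian, so Chidi controls Meridian.
Meridian and Chidi together hold 68% + 12% = 80% of Windward, so Chidi controls Windward.

Yes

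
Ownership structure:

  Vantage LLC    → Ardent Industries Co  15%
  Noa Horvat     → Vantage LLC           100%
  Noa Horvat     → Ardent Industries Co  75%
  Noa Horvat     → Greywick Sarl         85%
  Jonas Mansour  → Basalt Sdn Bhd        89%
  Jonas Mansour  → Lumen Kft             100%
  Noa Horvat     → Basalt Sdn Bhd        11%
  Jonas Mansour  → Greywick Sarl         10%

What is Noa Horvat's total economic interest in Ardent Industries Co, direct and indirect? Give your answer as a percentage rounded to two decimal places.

90.00%

Noa reaches Ardent along 2 paths.
Direct stake: 75% = 75%.
Via Vantage: 100% × 15% = 15%.
Total: 75% + 15% = 90%.
Rounded: 90.00%.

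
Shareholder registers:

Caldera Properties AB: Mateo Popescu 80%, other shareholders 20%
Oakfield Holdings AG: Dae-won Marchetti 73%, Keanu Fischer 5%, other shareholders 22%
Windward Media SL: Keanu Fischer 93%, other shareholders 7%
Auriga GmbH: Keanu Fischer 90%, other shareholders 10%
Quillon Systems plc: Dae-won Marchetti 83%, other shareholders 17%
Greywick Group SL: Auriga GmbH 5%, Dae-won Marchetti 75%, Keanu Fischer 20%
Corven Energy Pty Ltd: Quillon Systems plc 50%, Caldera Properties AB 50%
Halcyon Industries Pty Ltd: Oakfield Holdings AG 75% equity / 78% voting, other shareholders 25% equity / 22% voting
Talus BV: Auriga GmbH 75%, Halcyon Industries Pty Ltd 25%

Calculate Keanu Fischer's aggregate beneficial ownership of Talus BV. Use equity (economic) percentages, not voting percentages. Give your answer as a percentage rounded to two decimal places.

Keanu reaches Talus along 2 paths.
Via Auriga: 90% × 75% = 67.5%.
Via Oakfield → Halcyon: 5% × 75% × 25% = 0.9375%.
Total: 67.5% + 0.9375% = 68.4375%.
Rounded: 68.44%.

68.44%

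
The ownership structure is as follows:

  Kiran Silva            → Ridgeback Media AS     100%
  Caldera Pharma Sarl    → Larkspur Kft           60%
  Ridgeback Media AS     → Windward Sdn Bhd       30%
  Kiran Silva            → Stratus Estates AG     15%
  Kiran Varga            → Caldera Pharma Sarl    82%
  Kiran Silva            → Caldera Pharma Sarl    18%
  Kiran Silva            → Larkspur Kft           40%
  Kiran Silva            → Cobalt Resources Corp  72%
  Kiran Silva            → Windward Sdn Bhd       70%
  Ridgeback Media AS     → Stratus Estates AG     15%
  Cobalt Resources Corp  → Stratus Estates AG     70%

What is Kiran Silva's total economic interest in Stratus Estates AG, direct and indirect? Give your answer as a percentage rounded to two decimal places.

80.40%

Kiran Silva reaches Stratus along 3 paths.
Direct stake: 15% = 15%.
Via Ridgeback: 100% × 15% = 15%.
Via Cobalt: 72% × 70% = 50.4%.
Total: 15% + 15% + 50.4% = 80.4%.
Rounded: 80.40%.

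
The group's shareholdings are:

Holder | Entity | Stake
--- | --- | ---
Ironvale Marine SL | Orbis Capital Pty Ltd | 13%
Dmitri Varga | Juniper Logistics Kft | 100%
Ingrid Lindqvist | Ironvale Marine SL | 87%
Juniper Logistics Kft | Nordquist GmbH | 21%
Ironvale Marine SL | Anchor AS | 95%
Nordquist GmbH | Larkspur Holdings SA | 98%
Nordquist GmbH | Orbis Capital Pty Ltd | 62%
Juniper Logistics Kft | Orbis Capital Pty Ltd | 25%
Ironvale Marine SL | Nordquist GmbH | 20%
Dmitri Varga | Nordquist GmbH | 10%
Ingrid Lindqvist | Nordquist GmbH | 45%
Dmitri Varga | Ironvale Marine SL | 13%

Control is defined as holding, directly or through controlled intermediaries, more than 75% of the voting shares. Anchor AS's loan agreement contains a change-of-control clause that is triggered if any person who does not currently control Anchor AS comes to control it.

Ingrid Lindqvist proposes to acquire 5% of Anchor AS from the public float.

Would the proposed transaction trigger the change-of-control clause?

No

The purchase changes only Ingrid's holdings, so Ingrid is the only person who could newly come to control Anchor.
Ingrid holds 87% of Ironvale, so Ingrid controls Ironvale.
Ironvale holds 95% of Anchor, so Ingrid controls Anchor.
So Ingrid already controls Anchor before the transaction.
After the purchase, Ingrid holds 5% of Anchor directly.
Ingrid controlled Anchor already, so this is not a new person acquiring control; every other person's position is unchanged or reduced.
No new person acquires control, so the clause is not triggered.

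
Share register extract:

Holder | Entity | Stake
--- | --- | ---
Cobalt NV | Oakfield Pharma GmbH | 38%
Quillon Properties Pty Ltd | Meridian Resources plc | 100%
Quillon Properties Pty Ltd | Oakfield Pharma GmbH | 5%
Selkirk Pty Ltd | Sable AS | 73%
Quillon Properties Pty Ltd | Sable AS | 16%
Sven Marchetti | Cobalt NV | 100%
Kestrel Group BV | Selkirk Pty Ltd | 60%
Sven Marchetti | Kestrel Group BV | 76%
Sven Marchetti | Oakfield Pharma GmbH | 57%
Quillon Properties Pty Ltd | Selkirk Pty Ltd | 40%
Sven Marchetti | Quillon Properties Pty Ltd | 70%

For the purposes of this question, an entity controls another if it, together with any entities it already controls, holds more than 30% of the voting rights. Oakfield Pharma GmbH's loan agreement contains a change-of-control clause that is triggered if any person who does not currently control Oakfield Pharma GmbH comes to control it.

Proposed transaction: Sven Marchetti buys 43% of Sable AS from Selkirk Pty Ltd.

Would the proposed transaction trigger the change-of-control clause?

The purchase adds only to Sven's holdings (Selkirk's stake shrinks), so Sven is the only person who could newly come to control Oakfield.
Sven holds 70% of Quillon, so Sven controls Quillon.
Sven holds 100% of Cobalt, so Sven controls Cobalt.
Sven and Cobalt and Quillon together hold 57% + 38% + 5% = 100% of Oakfield, so Sven controls Oakfield.
So Sven already controls Oakfield before the transaction.
After the purchase, Sven holds 43% of Sable directly, and Selkirk's stake falls to 30%.
Sven controlled Oakfield already, so this is not a new person acquiring control; every other person's position is unchanged or reduced.
No new person acquires control, so the clause is not triggered.

No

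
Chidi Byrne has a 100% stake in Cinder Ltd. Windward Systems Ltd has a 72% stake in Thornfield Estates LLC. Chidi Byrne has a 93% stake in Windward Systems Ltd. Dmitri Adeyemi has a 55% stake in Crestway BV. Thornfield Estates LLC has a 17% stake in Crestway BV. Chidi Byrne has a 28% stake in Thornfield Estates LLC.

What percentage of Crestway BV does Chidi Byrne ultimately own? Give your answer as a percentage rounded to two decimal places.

16.14%

Chidi reaches Crestway along 2 paths.
Via Thornfield: 28% × 17% = 4.76%.
Via Windward → Thornfield: 93% × 72% × 17% = 11.3832%.
Total: 4.76% + 11.3832% = 16.1432%.
Rounded: 16.14%.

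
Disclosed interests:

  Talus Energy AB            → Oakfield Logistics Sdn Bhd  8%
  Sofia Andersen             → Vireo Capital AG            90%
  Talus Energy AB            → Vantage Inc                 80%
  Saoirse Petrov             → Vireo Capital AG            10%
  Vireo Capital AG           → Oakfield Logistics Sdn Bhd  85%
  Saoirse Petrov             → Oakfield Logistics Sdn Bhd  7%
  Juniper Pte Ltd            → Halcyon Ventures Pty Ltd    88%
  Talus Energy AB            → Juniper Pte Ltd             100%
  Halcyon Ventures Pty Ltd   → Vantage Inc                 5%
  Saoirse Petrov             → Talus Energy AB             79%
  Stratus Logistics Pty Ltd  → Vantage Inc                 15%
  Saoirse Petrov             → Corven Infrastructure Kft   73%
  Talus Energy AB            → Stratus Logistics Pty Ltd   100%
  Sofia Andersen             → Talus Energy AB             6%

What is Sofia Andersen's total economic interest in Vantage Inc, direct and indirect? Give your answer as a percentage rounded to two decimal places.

Sofia reaches Vantage along 3 paths.
Via Talus: 6% × 80% = 4.8%.
Via Talus → Juniper → Halcyon: 6% × 100% × 88% × 5% = 0.264%.
Via Talus → Stratus: 6% × 100% × 15% = 0.9%.
Total: 4.8% + 0.264% + 0.9% = 5.964%.
Rounded: 5.96%.

5.96%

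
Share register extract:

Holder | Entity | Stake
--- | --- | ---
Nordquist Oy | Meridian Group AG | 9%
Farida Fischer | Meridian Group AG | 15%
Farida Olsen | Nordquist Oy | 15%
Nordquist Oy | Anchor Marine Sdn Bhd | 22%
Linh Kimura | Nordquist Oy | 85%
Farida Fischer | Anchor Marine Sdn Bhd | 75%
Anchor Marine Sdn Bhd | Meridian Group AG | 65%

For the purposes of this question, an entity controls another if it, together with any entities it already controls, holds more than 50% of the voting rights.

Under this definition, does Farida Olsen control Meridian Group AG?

Farida Olsen's largest direct stake is 15% in Nordquist, which does not meet the threshold, so Farida Olsen controls no company.
Neither Farida Olsen nor any entity Farida Olsen controls holds any voting interest in Meridian.
So Farida Olsen does not control Meridian.

No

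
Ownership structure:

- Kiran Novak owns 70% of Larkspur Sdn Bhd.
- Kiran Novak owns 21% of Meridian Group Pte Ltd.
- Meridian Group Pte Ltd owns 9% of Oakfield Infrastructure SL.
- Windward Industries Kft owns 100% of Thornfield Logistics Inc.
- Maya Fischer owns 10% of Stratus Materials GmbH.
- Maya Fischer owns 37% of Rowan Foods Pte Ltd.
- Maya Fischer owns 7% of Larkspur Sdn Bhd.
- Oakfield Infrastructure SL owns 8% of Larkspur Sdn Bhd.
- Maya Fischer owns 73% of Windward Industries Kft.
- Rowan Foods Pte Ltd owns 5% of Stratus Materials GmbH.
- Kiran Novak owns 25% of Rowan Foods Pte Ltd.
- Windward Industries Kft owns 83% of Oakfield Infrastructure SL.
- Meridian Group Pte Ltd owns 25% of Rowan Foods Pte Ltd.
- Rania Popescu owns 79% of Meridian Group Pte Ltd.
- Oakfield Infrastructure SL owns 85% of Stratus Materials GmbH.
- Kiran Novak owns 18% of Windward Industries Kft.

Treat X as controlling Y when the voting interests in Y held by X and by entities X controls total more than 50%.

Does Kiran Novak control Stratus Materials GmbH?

Kiran holds 70% of Larkspur, so Kiran controls Larkspur.
Neither Kiran nor any entity Kiran controls holds any voting interest in Stratus.
So Kiran does not control Stratus.

No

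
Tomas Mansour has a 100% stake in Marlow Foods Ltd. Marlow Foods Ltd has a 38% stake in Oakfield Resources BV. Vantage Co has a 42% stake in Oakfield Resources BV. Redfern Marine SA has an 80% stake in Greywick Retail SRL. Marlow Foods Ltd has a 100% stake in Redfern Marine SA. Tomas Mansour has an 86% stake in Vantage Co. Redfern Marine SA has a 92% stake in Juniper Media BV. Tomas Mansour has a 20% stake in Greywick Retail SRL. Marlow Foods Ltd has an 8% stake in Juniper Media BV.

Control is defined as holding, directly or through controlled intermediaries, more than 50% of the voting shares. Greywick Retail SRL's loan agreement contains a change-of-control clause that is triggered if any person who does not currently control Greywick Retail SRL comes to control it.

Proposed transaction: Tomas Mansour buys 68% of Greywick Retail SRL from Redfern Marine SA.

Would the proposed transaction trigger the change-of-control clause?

No

The purchase adds only to Tomas's holdings (Redfern's stake shrinks), so Tomas is the only person who could newly come to control Greywick.
Tomas holds 100% of Marlow, so Tomas controls Marlow.
Marlow holds 100% of Redfern, so Tomas controls Redfern.
Redfern and Tomas together hold 80% + 20% = 100% of Greywick, so Tomas controls Greywick.
So Tomas already controls Greywick before the transaction.
After the purchase, Tomas's direct stake in Greywick rises to 20% + 68% = 88%, and Redfern's stake falls to 12%.
Tomas controlled Greywick already, so this is not a new person acquiring control; every other person's position is unchanged or reduced.
No new person acquires control, so the clause is not triggered.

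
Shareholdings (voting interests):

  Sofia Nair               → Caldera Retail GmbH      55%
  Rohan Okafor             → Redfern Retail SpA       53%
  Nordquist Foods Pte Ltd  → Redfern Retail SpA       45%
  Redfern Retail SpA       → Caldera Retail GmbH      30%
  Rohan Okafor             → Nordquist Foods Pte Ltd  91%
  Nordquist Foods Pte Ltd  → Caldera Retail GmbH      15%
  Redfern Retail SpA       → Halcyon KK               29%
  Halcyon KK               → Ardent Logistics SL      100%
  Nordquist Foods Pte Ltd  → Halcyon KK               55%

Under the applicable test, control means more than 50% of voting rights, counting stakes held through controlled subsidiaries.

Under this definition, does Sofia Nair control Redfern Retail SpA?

Sofia holds 55% of Caldera, so Sofia controls Caldera.
Neither Sofia nor any entity Sofia controls holds any voting interest in Redfern.
So Sofia does not control Redfern.

No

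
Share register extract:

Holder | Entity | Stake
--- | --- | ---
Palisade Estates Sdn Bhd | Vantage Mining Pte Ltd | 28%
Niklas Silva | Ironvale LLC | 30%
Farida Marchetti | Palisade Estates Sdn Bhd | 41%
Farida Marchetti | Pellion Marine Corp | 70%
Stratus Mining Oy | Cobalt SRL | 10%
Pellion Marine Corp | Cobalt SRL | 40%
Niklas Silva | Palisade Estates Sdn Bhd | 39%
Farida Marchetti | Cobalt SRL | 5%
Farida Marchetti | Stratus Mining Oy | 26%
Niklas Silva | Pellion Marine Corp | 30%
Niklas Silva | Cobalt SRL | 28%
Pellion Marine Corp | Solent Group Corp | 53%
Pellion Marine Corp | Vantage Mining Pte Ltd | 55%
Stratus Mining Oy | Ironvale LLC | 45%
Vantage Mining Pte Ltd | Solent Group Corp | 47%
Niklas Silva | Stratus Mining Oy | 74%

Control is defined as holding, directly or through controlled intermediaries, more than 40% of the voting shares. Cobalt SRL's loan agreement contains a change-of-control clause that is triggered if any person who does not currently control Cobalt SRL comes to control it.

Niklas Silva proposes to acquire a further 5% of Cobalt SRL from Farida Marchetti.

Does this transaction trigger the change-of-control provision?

The purchase adds only to Niklas's holdings (Farida's stake shrinks), so Niklas is the only person who could newly come to control Cobalt.
Niklas holds 74% of Stratus, so Niklas controls Stratus.
Stratus and Niklas together hold 45% + 30% = 75% of Ironvale, so Niklas controls Ironvale.
In Cobalt, Niklas's side holds only 10% + 28% = 38%, not > 40%.
So before the transaction, Niklas does not control Cobalt.
After the purchase, Niklas's direct stake in Cobalt rises to 28% + 5% = 33%, and Farida's stake falls to 0%.
Stratus and Niklas together hold 10% + 33% = 43% of Cobalt, so Niklas controls Cobalt.
Niklas did not control Cobalt before and does after, so the clause is triggered.

Yes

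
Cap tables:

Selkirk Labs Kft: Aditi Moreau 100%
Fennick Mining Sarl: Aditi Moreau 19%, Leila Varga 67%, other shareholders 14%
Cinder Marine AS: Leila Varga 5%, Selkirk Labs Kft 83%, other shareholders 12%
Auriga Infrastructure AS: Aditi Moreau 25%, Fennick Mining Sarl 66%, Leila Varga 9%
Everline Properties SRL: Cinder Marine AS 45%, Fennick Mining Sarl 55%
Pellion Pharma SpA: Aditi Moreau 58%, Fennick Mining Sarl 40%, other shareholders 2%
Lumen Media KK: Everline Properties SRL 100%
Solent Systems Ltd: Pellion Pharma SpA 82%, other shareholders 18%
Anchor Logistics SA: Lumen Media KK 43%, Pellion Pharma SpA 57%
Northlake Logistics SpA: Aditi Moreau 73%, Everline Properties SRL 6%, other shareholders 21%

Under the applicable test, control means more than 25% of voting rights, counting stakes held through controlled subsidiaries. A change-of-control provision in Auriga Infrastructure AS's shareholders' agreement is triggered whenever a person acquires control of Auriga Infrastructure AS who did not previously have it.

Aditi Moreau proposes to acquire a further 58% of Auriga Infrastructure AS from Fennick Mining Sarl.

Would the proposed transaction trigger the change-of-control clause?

The purchase adds only to Aditi's holdings (Fennick's stake shrinks), so Aditi is the only person who could newly come to control Auriga.
Aditi holds 100% of Selkirk, so Aditi controls Selkirk.
Selkirk holds 83% of Cinder, so Aditi controls Cinder.
Cinder holds 45% of Everline, so Aditi controls Everline.
Aditi holds 58% of Pellion, so Aditi controls Pellion.
Everline holds 100% of Lumen, so Aditi controls Lumen.
Pellion holds 82% of Solent, so Aditi controls Solent.
Lumen and Pellion together hold 43% + 57% = 100% of Anchor, so Aditi controls Anchor.
Aditi and Everline together hold 73% + 6% = 79% of Northlake, so Aditi controls Northlake.
In Auriga, Aditi's side holds only 25%, not > 25%.
So before the transaction, Aditi does not control Auriga.
After the purchase, Aditi's direct stake in Auriga rises to 25% + 58% = 83%, and Fennick's stake falls to 8%.
Aditi holds 83% of Auriga, so Aditi controls Auriga.
Aditi did not control Auriga before and does after, so the clause is triggered.

Yes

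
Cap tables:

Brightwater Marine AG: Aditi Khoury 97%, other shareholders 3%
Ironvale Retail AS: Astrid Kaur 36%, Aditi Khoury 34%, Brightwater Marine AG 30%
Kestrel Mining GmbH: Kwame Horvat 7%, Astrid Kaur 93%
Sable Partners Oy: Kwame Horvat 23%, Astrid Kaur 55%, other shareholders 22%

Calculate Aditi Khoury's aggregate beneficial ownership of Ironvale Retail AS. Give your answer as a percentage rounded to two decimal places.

63.10%

Aditi reaches Ironvale along 2 paths.
Direct stake: 34% = 34%.
Via Brightwater: 97% × 30% = 29.1%.
Total: 34% + 29.1% = 63.1%.
Rounded: 63.10%.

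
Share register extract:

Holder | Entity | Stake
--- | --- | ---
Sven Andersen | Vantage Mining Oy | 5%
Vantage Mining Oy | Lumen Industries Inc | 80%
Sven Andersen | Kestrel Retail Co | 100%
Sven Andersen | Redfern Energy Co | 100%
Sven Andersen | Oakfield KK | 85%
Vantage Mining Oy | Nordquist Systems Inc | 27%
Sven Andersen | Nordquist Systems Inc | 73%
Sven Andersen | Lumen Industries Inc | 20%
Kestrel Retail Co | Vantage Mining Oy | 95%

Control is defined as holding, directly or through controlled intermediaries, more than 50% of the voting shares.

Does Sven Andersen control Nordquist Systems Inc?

Yes

Sven holds 100% of Kestrel, so Sven controls Kestrel.
Sven and Kestrel together hold 5% + 95% = 100% of Vantage, so Sven controls Vantage.
Vantage and Sven together hold 27% + 73% = 100% of Nordquist, so Sven controls Nordquist.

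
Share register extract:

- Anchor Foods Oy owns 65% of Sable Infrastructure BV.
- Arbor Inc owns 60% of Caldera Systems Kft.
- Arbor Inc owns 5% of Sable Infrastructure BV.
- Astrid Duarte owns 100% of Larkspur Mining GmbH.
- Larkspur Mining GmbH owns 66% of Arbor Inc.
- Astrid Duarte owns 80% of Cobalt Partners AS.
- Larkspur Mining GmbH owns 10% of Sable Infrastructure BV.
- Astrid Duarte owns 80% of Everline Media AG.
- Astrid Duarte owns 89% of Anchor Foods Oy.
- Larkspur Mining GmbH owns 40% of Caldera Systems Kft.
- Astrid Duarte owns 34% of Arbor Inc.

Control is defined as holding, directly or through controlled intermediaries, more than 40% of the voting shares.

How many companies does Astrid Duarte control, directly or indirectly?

Astrid holds 80% of Cobalt, so Astrid controls Cobalt.
Astrid holds 100% of Larkspur, so Astrid controls Larkspur.
Astrid holds 89% of Anchor, so Astrid controls Anchor.
Larkspur and Astrid together hold 66% + 34% = 100% of Arbor, so Astrid controls Arbor.
Anchor and Larkspur and Arbor together hold 65% + 10% + 5% = 80% of Sable, so Astrid controls Sable.
Arbor and Larkspur together hold 60% + 40% = 100% of Caldera, so Astrid controls Caldera.
Astrid holds 80% of Everline, so Astrid controls Everline.
Astrid controls 7 companies.

7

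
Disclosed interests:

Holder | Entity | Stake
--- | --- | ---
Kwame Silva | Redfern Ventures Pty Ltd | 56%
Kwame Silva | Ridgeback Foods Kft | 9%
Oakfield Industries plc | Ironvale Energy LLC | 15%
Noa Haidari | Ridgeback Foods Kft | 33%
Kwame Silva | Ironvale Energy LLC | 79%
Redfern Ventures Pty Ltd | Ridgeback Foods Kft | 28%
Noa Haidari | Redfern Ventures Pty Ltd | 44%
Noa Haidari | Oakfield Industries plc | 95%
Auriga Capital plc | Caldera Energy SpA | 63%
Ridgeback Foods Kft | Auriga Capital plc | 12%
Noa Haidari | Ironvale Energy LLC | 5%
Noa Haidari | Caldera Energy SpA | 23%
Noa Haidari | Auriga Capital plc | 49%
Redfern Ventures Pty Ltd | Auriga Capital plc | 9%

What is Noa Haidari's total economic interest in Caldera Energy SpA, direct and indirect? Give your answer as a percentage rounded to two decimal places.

Noa reaches Caldera along 5 paths.
Direct stake: 23% = 23%.
Via Redfern → Auriga: 44% × 9% × 63% = 2.4948%.
Via Auriga: 49% × 63% = 30.87%.
Via Ridgeback → Auriga: 33% × 12% × 63% = 2.4948%.
Via Redfern → Ridgeback → Auriga: 44% × 28% × 12% × 63% = 0.931392%.
Total: 23% + 2.4948% + 30.87% + 2.4948% + 0.931392% = 59.790992%.
Rounded: 59.79%.

59.79%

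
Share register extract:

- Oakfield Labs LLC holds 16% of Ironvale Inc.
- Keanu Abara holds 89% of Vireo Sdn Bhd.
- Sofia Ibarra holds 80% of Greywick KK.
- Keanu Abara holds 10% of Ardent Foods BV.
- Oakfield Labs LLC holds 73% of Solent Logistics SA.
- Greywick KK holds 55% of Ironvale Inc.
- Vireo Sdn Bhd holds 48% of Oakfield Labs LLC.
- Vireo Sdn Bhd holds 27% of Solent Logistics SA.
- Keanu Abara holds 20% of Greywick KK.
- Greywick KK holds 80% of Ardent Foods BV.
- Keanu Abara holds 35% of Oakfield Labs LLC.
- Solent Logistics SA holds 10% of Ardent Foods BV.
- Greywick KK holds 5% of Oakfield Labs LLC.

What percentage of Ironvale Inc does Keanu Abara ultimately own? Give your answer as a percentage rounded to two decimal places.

23.60%

Keanu reaches Ironvale along 4 paths.
Via Greywick: 20% × 55% = 11%.
Via Oakfield: 35% × 16% = 5.6%.
Via Vireo → Oakfield: 89% × 48% × 16% = 6.8352%.
Via Greywick → Oakfield: 20% × 5% × 16% = 0.16%.
Total: 11% + 5.6% + 6.8352% + 0.16% = 23.5952%.
Rounded: 23.60%.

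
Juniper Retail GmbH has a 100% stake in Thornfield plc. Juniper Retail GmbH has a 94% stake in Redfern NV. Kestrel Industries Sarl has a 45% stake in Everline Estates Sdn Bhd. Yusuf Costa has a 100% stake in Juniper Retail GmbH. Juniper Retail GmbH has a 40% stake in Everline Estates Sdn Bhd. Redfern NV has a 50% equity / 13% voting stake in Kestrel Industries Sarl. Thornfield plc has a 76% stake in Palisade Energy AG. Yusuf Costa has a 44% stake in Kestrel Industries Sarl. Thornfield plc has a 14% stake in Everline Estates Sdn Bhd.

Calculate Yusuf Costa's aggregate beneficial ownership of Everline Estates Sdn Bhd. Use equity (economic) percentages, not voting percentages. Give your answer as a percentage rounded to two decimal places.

94.95%

Yusuf reaches Everline along 4 paths.
Via Juniper: 100% × 40% = 40%.
Via Kestrel: 44% × 45% = 19.8%.
Via Juniper → Redfern → Kestrel: 100% × 94% × 50% × 45% = 21.15%.
Via Juniper → Thornfield: 100% × 100% × 14% = 14%.
Total: 40% + 19.8% + 21.15% + 14% = 94.95%.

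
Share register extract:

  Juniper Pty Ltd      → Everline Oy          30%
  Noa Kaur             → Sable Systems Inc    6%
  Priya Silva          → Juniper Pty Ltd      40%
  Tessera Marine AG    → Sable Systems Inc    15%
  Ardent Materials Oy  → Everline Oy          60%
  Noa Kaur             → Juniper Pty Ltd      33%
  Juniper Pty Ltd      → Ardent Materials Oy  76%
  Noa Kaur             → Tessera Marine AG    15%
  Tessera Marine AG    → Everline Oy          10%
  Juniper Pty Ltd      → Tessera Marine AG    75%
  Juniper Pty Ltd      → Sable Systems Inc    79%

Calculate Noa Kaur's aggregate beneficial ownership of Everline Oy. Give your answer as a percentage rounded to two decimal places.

28.92%

Noa reaches Everline along 4 paths.
Via Juniper → Ardent: 33% × 76% × 60% = 15.048%.
Via Juniper → Tessera: 33% × 75% × 10% = 2.475%.
Via Tessera: 15% × 10% = 1.5%.
Via Juniper: 33% × 30% = 9.9%.
Total: 15.048% + 2.475% + 1.5% + 9.9% = 28.923%.
Rounded: 28.92%.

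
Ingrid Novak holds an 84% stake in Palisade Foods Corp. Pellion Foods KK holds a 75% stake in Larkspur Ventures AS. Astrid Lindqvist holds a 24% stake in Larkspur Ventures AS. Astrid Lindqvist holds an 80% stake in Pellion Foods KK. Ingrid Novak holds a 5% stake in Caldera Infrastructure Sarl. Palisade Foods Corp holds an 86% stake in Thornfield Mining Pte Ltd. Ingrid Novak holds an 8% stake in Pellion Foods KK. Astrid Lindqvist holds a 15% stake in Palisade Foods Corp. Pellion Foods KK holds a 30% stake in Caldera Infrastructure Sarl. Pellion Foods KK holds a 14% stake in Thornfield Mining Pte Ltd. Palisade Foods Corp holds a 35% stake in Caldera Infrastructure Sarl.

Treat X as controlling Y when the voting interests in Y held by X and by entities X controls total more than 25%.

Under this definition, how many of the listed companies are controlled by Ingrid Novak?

3

Ingrid holds 84% of Palisade, so Ingrid controls Palisade.
Palisade and Ingrid together hold 35% + 5% = 40% of Caldera, so Ingrid controls Caldera.
Palisade holds 86% of Thornfield, so Ingrid controls Thornfield.
No other company's threshold is met.
Ingrid controls 3 companies.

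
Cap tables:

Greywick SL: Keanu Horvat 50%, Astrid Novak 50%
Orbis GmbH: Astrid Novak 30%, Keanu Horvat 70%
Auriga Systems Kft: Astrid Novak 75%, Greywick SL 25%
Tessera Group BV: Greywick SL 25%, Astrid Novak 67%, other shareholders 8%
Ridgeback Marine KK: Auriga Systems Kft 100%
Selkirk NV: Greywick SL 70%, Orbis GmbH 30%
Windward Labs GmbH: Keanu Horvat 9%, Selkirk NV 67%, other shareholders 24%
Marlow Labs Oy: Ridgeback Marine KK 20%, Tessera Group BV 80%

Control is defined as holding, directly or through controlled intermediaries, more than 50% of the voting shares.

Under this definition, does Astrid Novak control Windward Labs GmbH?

No

Astrid holds 75% of Auriga, so Astrid controls Auriga.
Astrid holds 67% of Tessera, so Astrid controls Tessera.
Auriga holds 100% of Ridgeback, so Astrid controls Ridgeback.
Ridgeback and Tessera together hold 20% + 80% = 100% of Marlow, so Astrid controls Marlow.
Neither Astrid nor any entity Astrid controls holds any voting interest in Windward.
So Astrid does not control Windward.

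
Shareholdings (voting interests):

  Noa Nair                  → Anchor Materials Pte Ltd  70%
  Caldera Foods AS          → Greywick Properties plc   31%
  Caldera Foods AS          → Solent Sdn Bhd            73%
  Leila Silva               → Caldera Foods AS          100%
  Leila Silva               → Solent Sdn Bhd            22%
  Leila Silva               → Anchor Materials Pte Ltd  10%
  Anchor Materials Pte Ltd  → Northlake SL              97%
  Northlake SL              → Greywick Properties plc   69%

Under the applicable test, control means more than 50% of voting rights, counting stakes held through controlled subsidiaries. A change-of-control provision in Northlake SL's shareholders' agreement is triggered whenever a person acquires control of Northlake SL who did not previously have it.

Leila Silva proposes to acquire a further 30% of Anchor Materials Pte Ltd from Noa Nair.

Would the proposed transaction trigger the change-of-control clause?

The purchase adds only to Leila's holdings (Noa's stake shrinks), so Leila is the only person who could newly come to control Northlake.
Leila holds 100% of Caldera, so Leila controls Caldera.
Caldera and Leila together hold 73% + 22% = 95% of Solent, so Leila controls Solent.
Neither Leila nor any entity Leila controls holds any voting interest in Northlake.
So before the transaction, Leila does not control Northlake.
After the purchase, Leila's direct stake in Anchor rises to 10% + 30% = 40%, and Noa's stake falls to 40%.
Leila's side now holds 40% of Anchor, not > 50%, so Leila still does not control Anchor.
After the transaction, neither Leila nor any entity Leila controls holds a voting interest in Northlake, so Leila still does not control it.
No new person acquires control, so the clause is not triggered.

No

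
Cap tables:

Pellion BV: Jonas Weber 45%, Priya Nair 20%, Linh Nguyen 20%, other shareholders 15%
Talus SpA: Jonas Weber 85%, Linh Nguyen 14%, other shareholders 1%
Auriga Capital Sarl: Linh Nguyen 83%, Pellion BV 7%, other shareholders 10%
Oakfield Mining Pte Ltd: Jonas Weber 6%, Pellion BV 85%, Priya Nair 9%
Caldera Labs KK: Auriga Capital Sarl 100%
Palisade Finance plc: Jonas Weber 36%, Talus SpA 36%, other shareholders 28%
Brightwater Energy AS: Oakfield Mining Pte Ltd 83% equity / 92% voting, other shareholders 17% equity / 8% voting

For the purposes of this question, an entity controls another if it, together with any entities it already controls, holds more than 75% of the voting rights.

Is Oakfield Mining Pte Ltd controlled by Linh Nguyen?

No

Linh holds 83% of Auriga, so Linh controls Auriga.
Auriga holds 100% of Caldera, so Linh controls Caldera.
Neither Linh nor any entity Linh controls holds any voting interest in Oakfield.
So Linh does not control Oakfield.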